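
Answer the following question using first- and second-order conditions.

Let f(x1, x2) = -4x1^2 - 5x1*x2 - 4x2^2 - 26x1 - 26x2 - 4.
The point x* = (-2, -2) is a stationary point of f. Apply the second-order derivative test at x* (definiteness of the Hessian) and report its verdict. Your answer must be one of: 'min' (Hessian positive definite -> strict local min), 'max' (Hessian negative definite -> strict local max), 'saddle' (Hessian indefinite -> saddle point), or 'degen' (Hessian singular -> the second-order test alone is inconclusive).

Compute the Hessian H = grad^2 f:
  H = [[-8, -5], [-5, -8]]
Verify stationarity: grad f(x*) = H x* + g = (0, 0).
Eigenvalues of H: -13, -3.
Both eigenvalues < 0, so H is negative definite -> x* is a strict local max.

max


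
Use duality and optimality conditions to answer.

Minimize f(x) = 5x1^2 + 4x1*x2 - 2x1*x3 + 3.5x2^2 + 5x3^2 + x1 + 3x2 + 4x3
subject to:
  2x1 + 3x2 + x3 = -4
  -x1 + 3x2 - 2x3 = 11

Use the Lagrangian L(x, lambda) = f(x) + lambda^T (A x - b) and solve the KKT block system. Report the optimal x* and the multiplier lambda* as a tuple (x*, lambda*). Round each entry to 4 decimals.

Form the Lagrangian:
  L(x, lambda) = (1/2) x^T Q x + c^T x + lambda^T (A x - b)
Stationarity (grad_x L = 0): Q x + c + A^T lambda = 0.
Primal feasibility: A x = b.

This gives the KKT block system:
  [ Q   A^T ] [ x     ]   [-c ]
  [ A    0  ] [ lambda ] = [ b ]

Solving the linear system:
  x*      = (-2.5578, 1.1859, -2.4422)
  lambda* = (4.8643, -5.2211)
  f(x*)   = 34.0603

x* = (-2.5578, 1.1859, -2.4422), lambda* = (4.8643, -5.2211)


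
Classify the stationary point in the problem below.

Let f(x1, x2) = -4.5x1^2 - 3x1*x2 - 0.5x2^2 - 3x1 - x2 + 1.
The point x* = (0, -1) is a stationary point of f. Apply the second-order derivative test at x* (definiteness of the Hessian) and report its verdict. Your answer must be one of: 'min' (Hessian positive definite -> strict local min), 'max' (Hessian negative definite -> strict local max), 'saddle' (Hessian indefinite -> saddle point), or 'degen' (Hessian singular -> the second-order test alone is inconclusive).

Compute the Hessian H = grad^2 f:
  H = [[-9, -3], [-3, -1]]
Verify stationarity: grad f(x*) = H x* + g = (0, 0).
Eigenvalues of H: -10, 0.
H has a zero eigenvalue (singular; negative semidefinite but not definite), so H is neither positive definite, negative definite, nor indefinite. The second-order test alone is inconclusive -> degen.
(Indeed, f is constant along the null direction of H through x*, so x* is not a strict local extremum.)

degen


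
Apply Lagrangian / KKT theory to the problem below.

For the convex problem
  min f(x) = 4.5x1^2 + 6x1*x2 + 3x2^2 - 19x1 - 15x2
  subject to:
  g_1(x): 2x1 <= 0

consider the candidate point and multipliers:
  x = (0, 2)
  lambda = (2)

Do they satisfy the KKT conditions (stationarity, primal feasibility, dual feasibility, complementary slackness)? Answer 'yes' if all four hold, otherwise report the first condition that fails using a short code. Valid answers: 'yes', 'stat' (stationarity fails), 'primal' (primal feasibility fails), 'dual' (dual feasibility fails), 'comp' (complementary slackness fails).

Gradient of f: grad f(x) = Q x + c = (-7, -3)
Constraint values g_i(x) = a_i^T x - b_i:
  g_1((0, 2)) = 0
Stationarity residual: grad f(x) + sum_i lambda_i a_i = (-3, -3)
  -> stationarity FAILS
Primal feasibility (all g_i <= 0): OK
Dual feasibility (all lambda_i >= 0): OK
Complementary slackness (lambda_i * g_i(x) = 0 for all i): OK

Verdict: the first failing condition is stationarity -> stat.

stat


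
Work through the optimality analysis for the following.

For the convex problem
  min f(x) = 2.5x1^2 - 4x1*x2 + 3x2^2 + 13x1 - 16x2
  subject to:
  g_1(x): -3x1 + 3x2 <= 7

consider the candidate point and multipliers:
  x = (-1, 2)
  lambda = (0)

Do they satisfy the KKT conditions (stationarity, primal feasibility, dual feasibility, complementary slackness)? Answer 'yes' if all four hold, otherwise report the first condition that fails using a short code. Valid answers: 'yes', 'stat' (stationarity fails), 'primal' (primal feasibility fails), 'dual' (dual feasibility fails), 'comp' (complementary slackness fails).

Gradient of f: grad f(x) = Q x + c = (0, 0)
Constraint values g_i(x) = a_i^T x - b_i:
  g_1((-1, 2)) = 2
Stationarity residual: grad f(x) + sum_i lambda_i a_i = (0, 0)
  -> stationarity OK
Primal feasibility (all g_i <= 0): FAILS
Dual feasibility (all lambda_i >= 0): OK
Complementary slackness (lambda_i * g_i(x) = 0 for all i): OK

Verdict: the first failing condition is primal_feasibility -> primal.

primal


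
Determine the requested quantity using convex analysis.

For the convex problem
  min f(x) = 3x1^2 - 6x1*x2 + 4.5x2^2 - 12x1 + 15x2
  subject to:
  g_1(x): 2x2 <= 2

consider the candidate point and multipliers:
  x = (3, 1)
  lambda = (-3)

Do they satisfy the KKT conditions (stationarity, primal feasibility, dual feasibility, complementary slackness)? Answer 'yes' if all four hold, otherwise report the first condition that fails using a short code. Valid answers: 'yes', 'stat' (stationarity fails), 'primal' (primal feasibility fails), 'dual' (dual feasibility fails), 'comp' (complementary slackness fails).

Gradient of f: grad f(x) = Q x + c = (0, 6)
Constraint values g_i(x) = a_i^T x - b_i:
  g_1((3, 1)) = 0
Stationarity residual: grad f(x) + sum_i lambda_i a_i = (0, 0)
  -> stationarity OK
Primal feasibility (all g_i <= 0): OK
Dual feasibility (all lambda_i >= 0): FAILS
Complementary slackness (lambda_i * g_i(x) = 0 for all i): OK

Verdict: the first failing condition is dual_feasibility -> dual.

dual


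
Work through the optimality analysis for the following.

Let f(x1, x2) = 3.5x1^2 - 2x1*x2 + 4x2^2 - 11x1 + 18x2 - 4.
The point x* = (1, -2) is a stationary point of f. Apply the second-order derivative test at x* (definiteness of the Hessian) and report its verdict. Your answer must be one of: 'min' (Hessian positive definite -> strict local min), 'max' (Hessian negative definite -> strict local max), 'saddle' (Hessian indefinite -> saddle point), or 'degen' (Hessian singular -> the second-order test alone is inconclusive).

Compute the Hessian H = grad^2 f:
  H = [[7, -2], [-2, 8]]
Verify stationarity: grad f(x*) = H x* + g = (0, 0).
Eigenvalues of H: 5.4384, 9.5616.
Both eigenvalues > 0, so H is positive definite -> x* is a strict local min.

min


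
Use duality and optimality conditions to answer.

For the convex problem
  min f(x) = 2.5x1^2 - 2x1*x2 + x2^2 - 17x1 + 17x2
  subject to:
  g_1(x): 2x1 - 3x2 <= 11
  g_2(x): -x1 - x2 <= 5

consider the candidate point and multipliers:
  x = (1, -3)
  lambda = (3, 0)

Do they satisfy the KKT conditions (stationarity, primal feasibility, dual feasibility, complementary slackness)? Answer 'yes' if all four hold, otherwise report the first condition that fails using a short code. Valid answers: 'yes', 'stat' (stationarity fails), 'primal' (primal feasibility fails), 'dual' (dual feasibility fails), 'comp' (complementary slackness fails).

Gradient of f: grad f(x) = Q x + c = (-6, 9)
Constraint values g_i(x) = a_i^T x - b_i:
  g_1((1, -3)) = 0
  g_2((1, -3)) = -3
Stationarity residual: grad f(x) + sum_i lambda_i a_i = (0, 0)
  -> stationarity OK
Primal feasibility (all g_i <= 0): OK
Dual feasibility (all lambda_i >= 0): OK
Complementary slackness (lambda_i * g_i(x) = 0 for all i): OK

Verdict: yes, KKT holds.

yes


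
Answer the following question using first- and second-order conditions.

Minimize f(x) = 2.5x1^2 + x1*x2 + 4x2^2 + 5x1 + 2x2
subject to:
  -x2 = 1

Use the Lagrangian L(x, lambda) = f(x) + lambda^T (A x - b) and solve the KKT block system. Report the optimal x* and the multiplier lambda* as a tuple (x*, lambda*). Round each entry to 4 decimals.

Form the Lagrangian:
  L(x, lambda) = (1/2) x^T Q x + c^T x + lambda^T (A x - b)
Stationarity (grad_x L = 0): Q x + c + A^T lambda = 0.
Primal feasibility: A x = b.

This gives the KKT block system:
  [ Q   A^T ] [ x     ]   [-c ]
  [ A    0  ] [ lambda ] = [ b ]

Solving the linear system:
  x*      = (-0.8, -1)
  lambda* = (-6.8)
  f(x*)   = 0.4

x* = (-0.8, -1), lambda* = (-6.8)


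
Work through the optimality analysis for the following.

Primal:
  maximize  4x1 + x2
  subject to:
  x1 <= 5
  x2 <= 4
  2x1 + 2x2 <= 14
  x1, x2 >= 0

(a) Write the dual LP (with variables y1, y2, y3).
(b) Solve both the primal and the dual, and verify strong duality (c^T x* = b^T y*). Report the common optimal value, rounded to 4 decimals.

The standard primal-dual pair for 'max c^T x s.t. A x <= b, x >= 0' is:
  Dual:  min b^T y  s.t.  A^T y >= c,  y >= 0.

So the dual LP is:
  minimize  5y1 + 4y2 + 14y3
  subject to:
    y1 + 2y3 >= 4
    y2 + 2y3 >= 1
    y1, y2, y3 >= 0

Solving the primal: x* = (5, 2).
  primal value c^T x* = 22.
Solving the dual: y* = (3, 0, 0.5).
  dual value b^T y* = 22.
Strong duality: c^T x* = b^T y*. Confirmed.

22


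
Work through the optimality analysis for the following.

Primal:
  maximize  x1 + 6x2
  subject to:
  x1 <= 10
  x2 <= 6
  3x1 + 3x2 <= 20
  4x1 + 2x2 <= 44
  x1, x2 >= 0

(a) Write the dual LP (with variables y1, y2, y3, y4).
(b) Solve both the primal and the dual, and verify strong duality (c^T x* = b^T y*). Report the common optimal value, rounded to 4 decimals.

The standard primal-dual pair for 'max c^T x s.t. A x <= b, x >= 0' is:
  Dual:  min b^T y  s.t.  A^T y >= c,  y >= 0.

So the dual LP is:
  minimize  10y1 + 6y2 + 20y3 + 44y4
  subject to:
    y1 + 3y3 + 4y4 >= 1
    y2 + 3y3 + 2y4 >= 6
    y1, y2, y3, y4 >= 0

Solving the primal: x* = (0.6667, 6).
  primal value c^T x* = 36.6667.
Solving the dual: y* = (0, 5, 0.3333, 0).
  dual value b^T y* = 36.6667.
Strong duality: c^T x* = b^T y*. Confirmed.

36.6667


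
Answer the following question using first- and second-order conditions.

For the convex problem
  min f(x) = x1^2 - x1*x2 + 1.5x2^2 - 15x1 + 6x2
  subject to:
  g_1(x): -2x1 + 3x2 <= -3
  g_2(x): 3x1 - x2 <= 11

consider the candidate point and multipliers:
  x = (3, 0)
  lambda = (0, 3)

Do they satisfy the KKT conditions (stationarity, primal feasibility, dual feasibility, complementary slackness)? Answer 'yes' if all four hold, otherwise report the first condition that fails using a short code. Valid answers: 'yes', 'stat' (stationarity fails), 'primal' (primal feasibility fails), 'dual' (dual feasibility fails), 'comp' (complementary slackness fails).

Gradient of f: grad f(x) = Q x + c = (-9, 3)
Constraint values g_i(x) = a_i^T x - b_i:
  g_1((3, 0)) = -3
  g_2((3, 0)) = -2
Stationarity residual: grad f(x) + sum_i lambda_i a_i = (0, 0)
  -> stationarity OK
Primal feasibility (all g_i <= 0): OK
Dual feasibility (all lambda_i >= 0): OK
Complementary slackness (lambda_i * g_i(x) = 0 for all i): FAILS

Verdict: the first failing condition is complementary_slackness -> comp.

comp


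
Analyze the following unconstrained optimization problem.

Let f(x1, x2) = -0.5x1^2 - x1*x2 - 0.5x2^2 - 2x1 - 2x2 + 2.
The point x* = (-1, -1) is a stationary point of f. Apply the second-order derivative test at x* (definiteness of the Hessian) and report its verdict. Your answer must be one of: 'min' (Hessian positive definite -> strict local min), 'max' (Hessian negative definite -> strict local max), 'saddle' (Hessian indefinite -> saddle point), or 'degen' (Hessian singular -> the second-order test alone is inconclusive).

Compute the Hessian H = grad^2 f:
  H = [[-1, -1], [-1, -1]]
Verify stationarity: grad f(x*) = H x* + g = (0, 0).
Eigenvalues of H: -2, 0.
H has a zero eigenvalue (singular; negative semidefinite but not definite), so H is neither positive definite, negative definite, nor indefinite. The second-order test alone is inconclusive -> degen.
(Indeed, f is constant along the null direction of H through x*, so x* is not a strict local extremum.)

degen


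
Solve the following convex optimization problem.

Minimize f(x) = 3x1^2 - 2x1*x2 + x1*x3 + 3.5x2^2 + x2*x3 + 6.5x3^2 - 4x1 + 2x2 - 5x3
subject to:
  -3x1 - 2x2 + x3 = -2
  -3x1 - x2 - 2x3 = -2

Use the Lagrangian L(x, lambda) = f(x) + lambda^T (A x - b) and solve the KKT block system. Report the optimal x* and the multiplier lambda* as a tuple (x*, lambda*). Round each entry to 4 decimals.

Form the Lagrangian:
  L(x, lambda) = (1/2) x^T Q x + c^T x + lambda^T (A x - b)
Stationarity (grad_x L = 0): Q x + c + A^T lambda = 0.
Primal feasibility: A x = b.

This gives the KKT block system:
  [ Q   A^T ] [ x     ]   [-c ]
  [ A    0  ] [ lambda ] = [ b ]

Solving the linear system:
  x*      = (0.6329, 0.0607, 0.0202)
  lambda* = (1.2803, -1.3815)
  f(x*)   = -1.3569

x* = (0.6329, 0.0607, 0.0202), lambda* = (1.2803, -1.3815)


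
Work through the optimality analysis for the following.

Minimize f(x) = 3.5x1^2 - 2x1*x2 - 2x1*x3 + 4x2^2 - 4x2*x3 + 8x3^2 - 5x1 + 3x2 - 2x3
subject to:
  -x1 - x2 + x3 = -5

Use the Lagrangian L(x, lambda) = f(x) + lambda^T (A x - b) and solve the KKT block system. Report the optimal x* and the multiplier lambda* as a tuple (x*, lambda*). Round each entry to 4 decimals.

Form the Lagrangian:
  L(x, lambda) = (1/2) x^T Q x + c^T x + lambda^T (A x - b)
Stationarity (grad_x L = 0): Q x + c + A^T lambda = 0.
Primal feasibility: A x = b.

This gives the KKT block system:
  [ Q   A^T ] [ x     ]   [-c ]
  [ A    0  ] [ lambda ] = [ b ]

Solving the linear system:
  x*      = (3.1667, 2.1042, 0.2708)
  lambda* = (12.4167)
  f(x*)   = 26.0104

x* = (3.1667, 2.1042, 0.2708), lambda* = (12.4167)


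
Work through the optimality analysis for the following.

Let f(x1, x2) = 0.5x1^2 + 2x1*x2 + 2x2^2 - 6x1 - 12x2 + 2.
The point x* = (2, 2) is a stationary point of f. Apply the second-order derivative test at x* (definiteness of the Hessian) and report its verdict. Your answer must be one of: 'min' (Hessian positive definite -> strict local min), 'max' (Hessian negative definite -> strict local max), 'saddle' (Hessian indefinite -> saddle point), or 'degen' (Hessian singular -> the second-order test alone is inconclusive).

Compute the Hessian H = grad^2 f:
  H = [[1, 2], [2, 4]]
Verify stationarity: grad f(x*) = H x* + g = (0, 0).
Eigenvalues of H: 0, 5.
H has a zero eigenvalue (singular; positive semidefinite but not definite), so H is neither positive definite, negative definite, nor indefinite. The second-order test alone is inconclusive -> degen.
(Indeed, f is constant along the null direction of H through x*, so x* is not a strict local extremum.)

degen


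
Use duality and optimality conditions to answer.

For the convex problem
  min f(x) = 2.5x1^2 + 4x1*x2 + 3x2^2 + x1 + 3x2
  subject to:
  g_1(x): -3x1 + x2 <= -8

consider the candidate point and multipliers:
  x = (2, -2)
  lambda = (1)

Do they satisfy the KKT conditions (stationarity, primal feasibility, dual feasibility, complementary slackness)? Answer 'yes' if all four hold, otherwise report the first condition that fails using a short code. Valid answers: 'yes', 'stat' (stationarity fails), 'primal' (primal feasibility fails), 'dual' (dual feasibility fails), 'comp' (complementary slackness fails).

Gradient of f: grad f(x) = Q x + c = (3, -1)
Constraint values g_i(x) = a_i^T x - b_i:
  g_1((2, -2)) = 0
Stationarity residual: grad f(x) + sum_i lambda_i a_i = (0, 0)
  -> stationarity OK
Primal feasibility (all g_i <= 0): OK
Dual feasibility (all lambda_i >= 0): OK
Complementary slackness (lambda_i * g_i(x) = 0 for all i): OK

Verdict: yes, KKT holds.

yes


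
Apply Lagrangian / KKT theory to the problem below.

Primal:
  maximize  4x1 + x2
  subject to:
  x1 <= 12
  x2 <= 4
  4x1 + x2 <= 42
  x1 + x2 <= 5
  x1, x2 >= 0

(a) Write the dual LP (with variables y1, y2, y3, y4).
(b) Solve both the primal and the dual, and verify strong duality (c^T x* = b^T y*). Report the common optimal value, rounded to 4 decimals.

The standard primal-dual pair for 'max c^T x s.t. A x <= b, x >= 0' is:
  Dual:  min b^T y  s.t.  A^T y >= c,  y >= 0.

So the dual LP is:
  minimize  12y1 + 4y2 + 42y3 + 5y4
  subject to:
    y1 + 4y3 + y4 >= 4
    y2 + y3 + y4 >= 1
    y1, y2, y3, y4 >= 0

Solving the primal: x* = (5, 0).
  primal value c^T x* = 20.
Solving the dual: y* = (0, 0, 0, 4).
  dual value b^T y* = 20.
Strong duality: c^T x* = b^T y*. Confirmed.

20


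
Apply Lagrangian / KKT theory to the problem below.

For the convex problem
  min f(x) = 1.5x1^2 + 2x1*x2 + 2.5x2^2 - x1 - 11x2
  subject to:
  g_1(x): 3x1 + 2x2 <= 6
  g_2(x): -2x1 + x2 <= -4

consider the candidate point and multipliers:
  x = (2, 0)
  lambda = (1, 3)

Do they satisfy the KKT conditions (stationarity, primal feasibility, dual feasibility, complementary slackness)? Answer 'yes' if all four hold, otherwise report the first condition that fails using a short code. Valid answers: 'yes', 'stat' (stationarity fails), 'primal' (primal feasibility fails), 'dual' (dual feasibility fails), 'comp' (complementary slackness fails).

Gradient of f: grad f(x) = Q x + c = (5, -7)
Constraint values g_i(x) = a_i^T x - b_i:
  g_1((2, 0)) = 0
  g_2((2, 0)) = 0
Stationarity residual: grad f(x) + sum_i lambda_i a_i = (2, -2)
  -> stationarity FAILS
Primal feasibility (all g_i <= 0): OK
Dual feasibility (all lambda_i >= 0): OK
Complementary slackness (lambda_i * g_i(x) = 0 for all i): OK

Verdict: the first failing condition is stationarity -> stat.

stat


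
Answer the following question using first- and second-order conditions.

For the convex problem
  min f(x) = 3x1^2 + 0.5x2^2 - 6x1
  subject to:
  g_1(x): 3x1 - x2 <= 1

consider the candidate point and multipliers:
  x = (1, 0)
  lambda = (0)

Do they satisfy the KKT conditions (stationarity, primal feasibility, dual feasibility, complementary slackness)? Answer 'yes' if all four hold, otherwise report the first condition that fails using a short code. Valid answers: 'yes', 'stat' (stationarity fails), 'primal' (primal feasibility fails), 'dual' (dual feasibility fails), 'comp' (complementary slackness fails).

Gradient of f: grad f(x) = Q x + c = (0, 0)
Constraint values g_i(x) = a_i^T x - b_i:
  g_1((1, 0)) = 2
Stationarity residual: grad f(x) + sum_i lambda_i a_i = (0, 0)
  -> stationarity OK
Primal feasibility (all g_i <= 0): FAILS
Dual feasibility (all lambda_i >= 0): OK
Complementary slackness (lambda_i * g_i(x) = 0 for all i): OK

Verdict: the first failing condition is primal_feasibility -> primal.

primal


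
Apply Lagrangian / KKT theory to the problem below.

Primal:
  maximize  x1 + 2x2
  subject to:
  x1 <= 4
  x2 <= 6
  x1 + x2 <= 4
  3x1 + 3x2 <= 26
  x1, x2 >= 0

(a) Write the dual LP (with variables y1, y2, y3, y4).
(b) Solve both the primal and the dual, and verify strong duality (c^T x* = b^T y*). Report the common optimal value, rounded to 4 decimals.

The standard primal-dual pair for 'max c^T x s.t. A x <= b, x >= 0' is:
  Dual:  min b^T y  s.t.  A^T y >= c,  y >= 0.

So the dual LP is:
  minimize  4y1 + 6y2 + 4y3 + 26y4
  subject to:
    y1 + y3 + 3y4 >= 1
    y2 + y3 + 3y4 >= 2
    y1, y2, y3, y4 >= 0

Solving the primal: x* = (0, 4).
  primal value c^T x* = 8.
Solving the dual: y* = (0, 0, 2, 0).
  dual value b^T y* = 8.
Strong duality: c^T x* = b^T y*. Confirmed.

8


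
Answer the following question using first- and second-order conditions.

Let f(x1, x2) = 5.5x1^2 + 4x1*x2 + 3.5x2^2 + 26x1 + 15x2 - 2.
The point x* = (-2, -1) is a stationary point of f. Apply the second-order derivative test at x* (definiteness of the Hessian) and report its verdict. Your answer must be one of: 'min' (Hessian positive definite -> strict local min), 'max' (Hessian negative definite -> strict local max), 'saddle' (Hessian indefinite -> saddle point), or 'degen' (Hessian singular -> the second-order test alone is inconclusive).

Compute the Hessian H = grad^2 f:
  H = [[11, 4], [4, 7]]
Verify stationarity: grad f(x*) = H x* + g = (0, 0).
Eigenvalues of H: 4.5279, 13.4721.
Both eigenvalues > 0, so H is positive definite -> x* is a strict local min.

min


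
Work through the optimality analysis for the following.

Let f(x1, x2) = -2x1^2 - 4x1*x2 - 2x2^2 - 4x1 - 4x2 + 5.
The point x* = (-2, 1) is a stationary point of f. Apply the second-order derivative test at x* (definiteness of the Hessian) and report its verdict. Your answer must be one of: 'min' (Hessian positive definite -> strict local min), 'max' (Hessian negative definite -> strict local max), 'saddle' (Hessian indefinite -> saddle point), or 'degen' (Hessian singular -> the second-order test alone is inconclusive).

Compute the Hessian H = grad^2 f:
  H = [[-4, -4], [-4, -4]]
Verify stationarity: grad f(x*) = H x* + g = (0, 0).
Eigenvalues of H: -8, 0.
H has a zero eigenvalue (singular; negative semidefinite but not definite), so H is neither positive definite, negative definite, nor indefinite. The second-order test alone is inconclusive -> degen.
(Indeed, f is constant along the null direction of H through x*, so x* is not a strict local extremum.)

degen


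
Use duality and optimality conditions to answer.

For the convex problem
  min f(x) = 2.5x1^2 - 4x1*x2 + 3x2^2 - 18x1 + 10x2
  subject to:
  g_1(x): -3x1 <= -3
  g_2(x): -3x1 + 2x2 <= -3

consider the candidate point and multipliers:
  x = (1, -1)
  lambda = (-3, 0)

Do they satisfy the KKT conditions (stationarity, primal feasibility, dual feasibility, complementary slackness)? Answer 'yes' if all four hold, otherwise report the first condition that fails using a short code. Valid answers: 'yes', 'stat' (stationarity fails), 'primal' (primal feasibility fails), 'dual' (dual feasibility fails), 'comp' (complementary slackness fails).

Gradient of f: grad f(x) = Q x + c = (-9, 0)
Constraint values g_i(x) = a_i^T x - b_i:
  g_1((1, -1)) = 0
  g_2((1, -1)) = -2
Stationarity residual: grad f(x) + sum_i lambda_i a_i = (0, 0)
  -> stationarity OK
Primal feasibility (all g_i <= 0): OK
Dual feasibility (all lambda_i >= 0): FAILS
Complementary slackness (lambda_i * g_i(x) = 0 for all i): OK

Verdict: the first failing condition is dual_feasibility -> dual.

dual


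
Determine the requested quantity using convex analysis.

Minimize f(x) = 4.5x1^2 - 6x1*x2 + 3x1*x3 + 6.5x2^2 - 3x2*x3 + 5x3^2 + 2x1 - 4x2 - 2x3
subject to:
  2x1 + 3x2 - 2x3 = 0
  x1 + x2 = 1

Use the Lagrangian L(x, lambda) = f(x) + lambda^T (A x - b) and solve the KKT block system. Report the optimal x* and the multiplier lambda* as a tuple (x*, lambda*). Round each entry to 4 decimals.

Form the Lagrangian:
  L(x, lambda) = (1/2) x^T Q x + c^T x + lambda^T (A x - b)
Stationarity (grad_x L = 0): Q x + c + A^T lambda = 0.
Primal feasibility: A x = b.

This gives the KKT block system:
  [ Q   A^T ] [ x     ]   [-c ]
  [ A    0  ] [ lambda ] = [ b ]

Solving the linear system:
  x*      = (0.2951, 0.7049, 1.3525)
  lambda* = (5.1475, -14.7787)
  f(x*)   = 4.9221

x* = (0.2951, 0.7049, 1.3525), lambda* = (5.1475, -14.7787)


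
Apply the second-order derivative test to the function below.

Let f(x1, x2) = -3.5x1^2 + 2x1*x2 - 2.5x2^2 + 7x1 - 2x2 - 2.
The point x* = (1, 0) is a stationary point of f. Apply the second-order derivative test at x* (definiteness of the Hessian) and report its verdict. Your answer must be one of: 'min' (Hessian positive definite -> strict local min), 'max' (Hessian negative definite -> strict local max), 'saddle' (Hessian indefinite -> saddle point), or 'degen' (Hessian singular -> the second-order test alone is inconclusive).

Compute the Hessian H = grad^2 f:
  H = [[-7, 2], [2, -5]]
Verify stationarity: grad f(x*) = H x* + g = (0, 0).
Eigenvalues of H: -8.2361, -3.7639.
Both eigenvalues < 0, so H is negative definite -> x* is a strict local max.

max


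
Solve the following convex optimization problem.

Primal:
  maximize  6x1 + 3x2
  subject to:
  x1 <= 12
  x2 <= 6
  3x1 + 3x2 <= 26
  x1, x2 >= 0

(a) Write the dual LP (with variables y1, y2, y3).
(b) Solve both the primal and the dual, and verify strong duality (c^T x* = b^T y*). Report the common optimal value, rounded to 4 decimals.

The standard primal-dual pair for 'max c^T x s.t. A x <= b, x >= 0' is:
  Dual:  min b^T y  s.t.  A^T y >= c,  y >= 0.

So the dual LP is:
  minimize  12y1 + 6y2 + 26y3
  subject to:
    y1 + 3y3 >= 6
    y2 + 3y3 >= 3
    y1, y2, y3 >= 0

Solving the primal: x* = (8.6667, 0).
  primal value c^T x* = 52.
Solving the dual: y* = (0, 0, 2).
  dual value b^T y* = 52.
Strong duality: c^T x* = b^T y*. Confirmed.

52


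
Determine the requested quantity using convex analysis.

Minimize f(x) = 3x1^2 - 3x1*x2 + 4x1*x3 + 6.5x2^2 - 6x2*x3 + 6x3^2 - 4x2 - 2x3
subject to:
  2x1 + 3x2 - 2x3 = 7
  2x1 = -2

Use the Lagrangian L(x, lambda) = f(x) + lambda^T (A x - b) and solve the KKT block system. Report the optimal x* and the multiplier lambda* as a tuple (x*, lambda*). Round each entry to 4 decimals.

Form the Lagrangian:
  L(x, lambda) = (1/2) x^T Q x + c^T x + lambda^T (A x - b)
Stationarity (grad_x L = 0): Q x + c + A^T lambda = 0.
Primal feasibility: A x = b.

This gives the KKT block system:
  [ Q   A^T ] [ x     ]   [-c ]
  [ A    0  ] [ lambda ] = [ b ]

Solving the linear system:
  x*      = (-1, 2.9091, -0.1364)
  lambda* = (-12.5455, 20.1818)
  f(x*)   = 58.4091

x* = (-1, 2.9091, -0.1364), lambda* = (-12.5455, 20.1818)


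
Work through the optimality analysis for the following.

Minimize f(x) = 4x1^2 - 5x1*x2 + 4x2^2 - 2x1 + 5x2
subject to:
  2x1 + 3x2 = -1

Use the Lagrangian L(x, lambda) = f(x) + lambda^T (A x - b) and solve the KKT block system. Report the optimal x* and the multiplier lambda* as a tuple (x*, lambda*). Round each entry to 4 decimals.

Form the Lagrangian:
  L(x, lambda) = (1/2) x^T Q x + c^T x + lambda^T (A x - b)
Stationarity (grad_x L = 0): Q x + c + A^T lambda = 0.
Primal feasibility: A x = b.

This gives the KKT block system:
  [ Q   A^T ] [ x     ]   [-c ]
  [ A    0  ] [ lambda ] = [ b ]

Solving the linear system:
  x*      = (0.1037, -0.4024)
  lambda* = (-0.4207)
  f(x*)   = -1.3201

x* = (0.1037, -0.4024), lambda* = (-0.4207)


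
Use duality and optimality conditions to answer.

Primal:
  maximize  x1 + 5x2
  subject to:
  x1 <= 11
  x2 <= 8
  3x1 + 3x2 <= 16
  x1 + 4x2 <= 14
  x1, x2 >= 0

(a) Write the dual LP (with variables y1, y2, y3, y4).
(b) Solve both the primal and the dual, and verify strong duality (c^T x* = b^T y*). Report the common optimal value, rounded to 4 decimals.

The standard primal-dual pair for 'max c^T x s.t. A x <= b, x >= 0' is:
  Dual:  min b^T y  s.t.  A^T y >= c,  y >= 0.

So the dual LP is:
  minimize  11y1 + 8y2 + 16y3 + 14y4
  subject to:
    y1 + 3y3 + y4 >= 1
    y2 + 3y3 + 4y4 >= 5
    y1, y2, y3, y4 >= 0

Solving the primal: x* = (0, 3.5).
  primal value c^T x* = 17.5.
Solving the dual: y* = (0, 0, 0, 1.25).
  dual value b^T y* = 17.5.
Strong duality: c^T x* = b^T y*. Confirmed.

17.5


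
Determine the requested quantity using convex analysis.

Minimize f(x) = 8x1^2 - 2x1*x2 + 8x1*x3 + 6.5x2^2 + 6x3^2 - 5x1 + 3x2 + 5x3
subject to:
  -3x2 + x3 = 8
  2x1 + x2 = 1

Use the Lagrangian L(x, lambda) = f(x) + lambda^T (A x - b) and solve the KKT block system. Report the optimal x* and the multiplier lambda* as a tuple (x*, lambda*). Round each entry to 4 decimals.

Form the Lagrangian:
  L(x, lambda) = (1/2) x^T Q x + c^T x + lambda^T (A x - b)
Stationarity (grad_x L = 0): Q x + c + A^T lambda = 0.
Primal feasibility: A x = b.

This gives the KKT block system:
  [ Q   A^T ] [ x     ]   [-c ]
  [ A    0  ] [ lambda ] = [ b ]

Solving the linear system:
  x*      = (1.8762, -2.7524, -0.2573)
  lambda* = (-16.9223, -14.233)
  f(x*)   = 65.3434

x* = (1.8762, -2.7524, -0.2573), lambda* = (-16.9223, -14.233)


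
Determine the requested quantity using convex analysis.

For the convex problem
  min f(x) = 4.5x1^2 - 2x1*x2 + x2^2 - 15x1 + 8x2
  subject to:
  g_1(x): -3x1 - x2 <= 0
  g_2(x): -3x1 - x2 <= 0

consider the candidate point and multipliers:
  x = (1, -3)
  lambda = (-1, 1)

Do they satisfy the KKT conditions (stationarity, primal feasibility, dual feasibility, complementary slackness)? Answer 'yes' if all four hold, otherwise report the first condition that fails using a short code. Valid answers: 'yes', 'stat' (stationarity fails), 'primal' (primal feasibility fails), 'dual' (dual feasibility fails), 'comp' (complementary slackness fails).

Gradient of f: grad f(x) = Q x + c = (0, 0)
Constraint values g_i(x) = a_i^T x - b_i:
  g_1((1, -3)) = 0
  g_2((1, -3)) = 0
Stationarity residual: grad f(x) + sum_i lambda_i a_i = (0, 0)
  -> stationarity OK
Primal feasibility (all g_i <= 0): OK
Dual feasibility (all lambda_i >= 0): FAILS
Complementary slackness (lambda_i * g_i(x) = 0 for all i): OK

Verdict: the first failing condition is dual_feasibility -> dual.

dual


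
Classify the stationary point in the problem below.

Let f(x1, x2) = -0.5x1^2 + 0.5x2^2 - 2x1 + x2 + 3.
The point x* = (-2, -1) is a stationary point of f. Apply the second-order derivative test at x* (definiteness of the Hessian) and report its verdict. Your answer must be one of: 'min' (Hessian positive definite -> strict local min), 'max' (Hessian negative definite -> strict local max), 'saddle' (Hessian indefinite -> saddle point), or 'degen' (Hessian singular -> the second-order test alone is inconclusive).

Compute the Hessian H = grad^2 f:
  H = [[-1, 0], [0, 1]]
Verify stationarity: grad f(x*) = H x* + g = (0, 0).
Eigenvalues of H: -1, 1.
Eigenvalues have mixed signs, so H is indefinite -> x* is a saddle point.

saddle


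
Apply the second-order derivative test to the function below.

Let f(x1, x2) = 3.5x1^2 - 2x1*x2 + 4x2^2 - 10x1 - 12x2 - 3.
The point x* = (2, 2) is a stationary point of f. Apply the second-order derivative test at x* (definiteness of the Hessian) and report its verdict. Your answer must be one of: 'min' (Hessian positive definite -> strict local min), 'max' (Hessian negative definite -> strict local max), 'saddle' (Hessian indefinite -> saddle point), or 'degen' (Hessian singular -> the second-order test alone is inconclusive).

Compute the Hessian H = grad^2 f:
  H = [[7, -2], [-2, 8]]
Verify stationarity: grad f(x*) = H x* + g = (0, 0).
Eigenvalues of H: 5.4384, 9.5616.
Both eigenvalues > 0, so H is positive definite -> x* is a strict local min.

min


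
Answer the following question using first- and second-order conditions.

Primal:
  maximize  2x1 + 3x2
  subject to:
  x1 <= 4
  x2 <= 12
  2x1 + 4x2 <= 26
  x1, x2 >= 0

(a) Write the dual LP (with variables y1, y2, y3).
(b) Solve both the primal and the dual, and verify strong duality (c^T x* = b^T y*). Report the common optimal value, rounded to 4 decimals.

The standard primal-dual pair for 'max c^T x s.t. A x <= b, x >= 0' is:
  Dual:  min b^T y  s.t.  A^T y >= c,  y >= 0.

So the dual LP is:
  minimize  4y1 + 12y2 + 26y3
  subject to:
    y1 + 2y3 >= 2
    y2 + 4y3 >= 3
    y1, y2, y3 >= 0

Solving the primal: x* = (4, 4.5).
  primal value c^T x* = 21.5.
Solving the dual: y* = (0.5, 0, 0.75).
  dual value b^T y* = 21.5.
Strong duality: c^T x* = b^T y*. Confirmed.

21.5


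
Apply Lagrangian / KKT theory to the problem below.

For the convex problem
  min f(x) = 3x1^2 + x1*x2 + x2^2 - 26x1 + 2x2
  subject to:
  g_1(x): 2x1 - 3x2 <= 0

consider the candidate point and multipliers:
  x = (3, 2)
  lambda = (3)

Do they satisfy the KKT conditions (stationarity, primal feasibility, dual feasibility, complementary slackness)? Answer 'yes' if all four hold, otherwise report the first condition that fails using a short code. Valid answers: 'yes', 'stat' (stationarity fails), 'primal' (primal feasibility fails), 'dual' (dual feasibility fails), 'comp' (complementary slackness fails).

Gradient of f: grad f(x) = Q x + c = (-6, 9)
Constraint values g_i(x) = a_i^T x - b_i:
  g_1((3, 2)) = 0
Stationarity residual: grad f(x) + sum_i lambda_i a_i = (0, 0)
  -> stationarity OK
Primal feasibility (all g_i <= 0): OK
Dual feasibility (all lambda_i >= 0): OK
Complementary slackness (lambda_i * g_i(x) = 0 for all i): OK

Verdict: yes, KKT holds.

yes


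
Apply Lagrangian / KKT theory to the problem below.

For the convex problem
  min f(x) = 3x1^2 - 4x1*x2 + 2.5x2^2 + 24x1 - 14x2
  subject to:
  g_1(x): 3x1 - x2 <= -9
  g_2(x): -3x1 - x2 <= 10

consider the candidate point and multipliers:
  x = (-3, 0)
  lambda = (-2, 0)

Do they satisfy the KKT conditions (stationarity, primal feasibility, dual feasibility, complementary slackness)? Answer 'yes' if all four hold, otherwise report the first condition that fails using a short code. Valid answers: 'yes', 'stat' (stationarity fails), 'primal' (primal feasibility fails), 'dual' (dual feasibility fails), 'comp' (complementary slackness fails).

Gradient of f: grad f(x) = Q x + c = (6, -2)
Constraint values g_i(x) = a_i^T x - b_i:
  g_1((-3, 0)) = 0
  g_2((-3, 0)) = -1
Stationarity residual: grad f(x) + sum_i lambda_i a_i = (0, 0)
  -> stationarity OK
Primal feasibility (all g_i <= 0): OK
Dual feasibility (all lambda_i >= 0): FAILS
Complementary slackness (lambda_i * g_i(x) = 0 for all i): OK

Verdict: the first failing condition is dual_feasibility -> dual.

dual


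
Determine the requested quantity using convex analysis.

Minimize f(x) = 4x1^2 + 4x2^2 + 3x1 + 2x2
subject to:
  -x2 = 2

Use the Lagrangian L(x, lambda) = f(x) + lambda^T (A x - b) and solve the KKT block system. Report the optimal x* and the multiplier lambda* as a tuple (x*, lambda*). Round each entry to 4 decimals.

Form the Lagrangian:
  L(x, lambda) = (1/2) x^T Q x + c^T x + lambda^T (A x - b)
Stationarity (grad_x L = 0): Q x + c + A^T lambda = 0.
Primal feasibility: A x = b.

This gives the KKT block system:
  [ Q   A^T ] [ x     ]   [-c ]
  [ A    0  ] [ lambda ] = [ b ]

Solving the linear system:
  x*      = (-0.375, -2)
  lambda* = (-14)
  f(x*)   = 11.4375

x* = (-0.375, -2), lambda* = (-14)


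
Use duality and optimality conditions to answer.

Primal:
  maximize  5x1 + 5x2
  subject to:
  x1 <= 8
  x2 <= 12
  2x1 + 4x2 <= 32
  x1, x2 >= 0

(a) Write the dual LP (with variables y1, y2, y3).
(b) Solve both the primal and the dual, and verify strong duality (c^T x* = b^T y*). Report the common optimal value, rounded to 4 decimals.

The standard primal-dual pair for 'max c^T x s.t. A x <= b, x >= 0' is:
  Dual:  min b^T y  s.t.  A^T y >= c,  y >= 0.

So the dual LP is:
  minimize  8y1 + 12y2 + 32y3
  subject to:
    y1 + 2y3 >= 5
    y2 + 4y3 >= 5
    y1, y2, y3 >= 0

Solving the primal: x* = (8, 4).
  primal value c^T x* = 60.
Solving the dual: y* = (2.5, 0, 1.25).
  dual value b^T y* = 60.
Strong duality: c^T x* = b^T y*. Confirmed.

60


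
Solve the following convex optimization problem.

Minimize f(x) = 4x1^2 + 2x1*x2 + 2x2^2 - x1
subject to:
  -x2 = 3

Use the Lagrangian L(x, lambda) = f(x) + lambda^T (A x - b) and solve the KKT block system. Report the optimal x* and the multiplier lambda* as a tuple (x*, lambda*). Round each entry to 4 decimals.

Form the Lagrangian:
  L(x, lambda) = (1/2) x^T Q x + c^T x + lambda^T (A x - b)
Stationarity (grad_x L = 0): Q x + c + A^T lambda = 0.
Primal feasibility: A x = b.

This gives the KKT block system:
  [ Q   A^T ] [ x     ]   [-c ]
  [ A    0  ] [ lambda ] = [ b ]

Solving the linear system:
  x*      = (0.875, -3)
  lambda* = (-10.25)
  f(x*)   = 14.9375

x* = (0.875, -3), lambda* = (-10.25)


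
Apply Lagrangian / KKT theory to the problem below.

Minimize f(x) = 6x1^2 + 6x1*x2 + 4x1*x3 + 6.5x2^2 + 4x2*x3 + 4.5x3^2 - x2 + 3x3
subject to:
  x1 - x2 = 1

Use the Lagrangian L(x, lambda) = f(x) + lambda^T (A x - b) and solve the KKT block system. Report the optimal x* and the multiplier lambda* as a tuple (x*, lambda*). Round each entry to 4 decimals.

Form the Lagrangian:
  L(x, lambda) = (1/2) x^T Q x + c^T x + lambda^T (A x - b)
Stationarity (grad_x L = 0): Q x + c + A^T lambda = 0.
Primal feasibility: A x = b.

This gives the KKT block system:
  [ Q   A^T ] [ x     ]   [-c ]
  [ A    0  ] [ lambda ] = [ b ]

Solving the linear system:
  x*      = (0.6394, -0.3606, -0.4572)
  lambda* = (-3.6803)
  f(x*)   = 1.3346

x* = (0.6394, -0.3606, -0.4572), lambda* = (-3.6803)


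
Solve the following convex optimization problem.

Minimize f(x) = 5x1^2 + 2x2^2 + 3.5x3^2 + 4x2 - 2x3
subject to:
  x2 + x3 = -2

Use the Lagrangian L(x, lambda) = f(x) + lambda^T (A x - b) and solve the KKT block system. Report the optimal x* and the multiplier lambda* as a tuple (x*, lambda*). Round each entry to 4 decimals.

Form the Lagrangian:
  L(x, lambda) = (1/2) x^T Q x + c^T x + lambda^T (A x - b)
Stationarity (grad_x L = 0): Q x + c + A^T lambda = 0.
Primal feasibility: A x = b.

This gives the KKT block system:
  [ Q   A^T ] [ x     ]   [-c ]
  [ A    0  ] [ lambda ] = [ b ]

Solving the linear system:
  x*      = (0, -1.8182, -0.1818)
  lambda* = (3.2727)
  f(x*)   = -0.1818

x* = (0, -1.8182, -0.1818), lambda* = (3.2727)


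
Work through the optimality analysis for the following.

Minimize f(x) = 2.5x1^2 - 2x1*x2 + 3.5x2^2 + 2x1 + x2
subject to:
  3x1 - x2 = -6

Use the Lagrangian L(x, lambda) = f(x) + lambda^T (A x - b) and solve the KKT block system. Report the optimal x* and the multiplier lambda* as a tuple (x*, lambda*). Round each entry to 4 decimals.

Form the Lagrangian:
  L(x, lambda) = (1/2) x^T Q x + c^T x + lambda^T (A x - b)
Stationarity (grad_x L = 0): Q x + c + A^T lambda = 0.
Primal feasibility: A x = b.

This gives the KKT block system:
  [ Q   A^T ] [ x     ]   [-c ]
  [ A    0  ] [ lambda ] = [ b ]

Solving the linear system:
  x*      = (-2.125, -0.375)
  lambda* = (2.625)
  f(x*)   = 5.5625

x* = (-2.125, -0.375), lambda* = (2.625)


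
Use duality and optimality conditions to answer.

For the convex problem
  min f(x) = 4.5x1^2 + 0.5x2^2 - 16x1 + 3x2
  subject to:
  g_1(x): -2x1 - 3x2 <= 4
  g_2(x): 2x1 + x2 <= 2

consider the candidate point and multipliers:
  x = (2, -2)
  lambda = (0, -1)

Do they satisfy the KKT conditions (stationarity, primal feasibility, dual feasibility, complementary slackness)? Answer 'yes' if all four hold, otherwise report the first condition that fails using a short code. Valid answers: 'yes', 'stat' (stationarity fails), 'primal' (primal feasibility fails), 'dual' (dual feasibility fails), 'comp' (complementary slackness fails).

Gradient of f: grad f(x) = Q x + c = (2, 1)
Constraint values g_i(x) = a_i^T x - b_i:
  g_1((2, -2)) = -2
  g_2((2, -2)) = 0
Stationarity residual: grad f(x) + sum_i lambda_i a_i = (0, 0)
  -> stationarity OK
Primal feasibility (all g_i <= 0): OK
Dual feasibility (all lambda_i >= 0): FAILS
Complementary slackness (lambda_i * g_i(x) = 0 for all i): OK

Verdict: the first failing condition is dual_feasibility -> dual.

dual


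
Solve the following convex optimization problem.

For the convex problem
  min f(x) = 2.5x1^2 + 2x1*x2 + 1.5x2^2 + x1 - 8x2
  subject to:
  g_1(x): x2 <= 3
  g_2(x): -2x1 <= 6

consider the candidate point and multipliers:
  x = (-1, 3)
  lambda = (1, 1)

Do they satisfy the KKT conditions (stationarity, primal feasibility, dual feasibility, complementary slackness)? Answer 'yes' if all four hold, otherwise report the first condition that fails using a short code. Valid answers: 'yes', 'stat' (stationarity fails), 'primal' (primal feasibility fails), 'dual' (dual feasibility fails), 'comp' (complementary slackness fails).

Gradient of f: grad f(x) = Q x + c = (2, -1)
Constraint values g_i(x) = a_i^T x - b_i:
  g_1((-1, 3)) = 0
  g_2((-1, 3)) = -4
Stationarity residual: grad f(x) + sum_i lambda_i a_i = (0, 0)
  -> stationarity OK
Primal feasibility (all g_i <= 0): OK
Dual feasibility (all lambda_i >= 0): OK
Complementary slackness (lambda_i * g_i(x) = 0 for all i): FAILS

Verdict: the first failing condition is complementary_slackness -> comp.

comp


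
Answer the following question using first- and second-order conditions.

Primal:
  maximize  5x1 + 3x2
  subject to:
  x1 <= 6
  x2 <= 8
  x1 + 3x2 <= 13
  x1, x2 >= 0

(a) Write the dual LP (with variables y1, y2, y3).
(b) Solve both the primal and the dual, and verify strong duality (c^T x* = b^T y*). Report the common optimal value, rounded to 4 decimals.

The standard primal-dual pair for 'max c^T x s.t. A x <= b, x >= 0' is:
  Dual:  min b^T y  s.t.  A^T y >= c,  y >= 0.

So the dual LP is:
  minimize  6y1 + 8y2 + 13y3
  subject to:
    y1 + y3 >= 5
    y2 + 3y3 >= 3
    y1, y2, y3 >= 0

Solving the primal: x* = (6, 2.3333).
  primal value c^T x* = 37.
Solving the dual: y* = (4, 0, 1).
  dual value b^T y* = 37.
Strong duality: c^T x* = b^T y*. Confirmed.

37
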